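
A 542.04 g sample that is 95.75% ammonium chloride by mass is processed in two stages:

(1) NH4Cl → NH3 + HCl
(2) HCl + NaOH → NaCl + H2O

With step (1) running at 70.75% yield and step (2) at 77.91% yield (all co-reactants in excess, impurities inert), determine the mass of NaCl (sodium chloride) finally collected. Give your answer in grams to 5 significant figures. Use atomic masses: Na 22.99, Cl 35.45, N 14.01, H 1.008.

312.54 g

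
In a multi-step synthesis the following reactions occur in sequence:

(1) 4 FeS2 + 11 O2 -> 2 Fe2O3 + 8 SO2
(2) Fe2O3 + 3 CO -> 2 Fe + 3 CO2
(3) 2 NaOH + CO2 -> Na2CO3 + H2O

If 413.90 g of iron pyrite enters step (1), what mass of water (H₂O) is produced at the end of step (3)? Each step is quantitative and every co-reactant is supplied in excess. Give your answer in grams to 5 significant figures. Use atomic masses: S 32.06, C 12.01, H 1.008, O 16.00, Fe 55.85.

M(FeS2) = 55.85 + 2(32.06) = 119.97 g/mol.
M(H2O) = 2(1.008) + 16.00 = 18.016 g/mol.
n(FeS2) = 413.90 / 119.97 = 3.45003 mol.
Reaction (1): FeS2→Fe2O3 ratio 4:2 ⇒ n(Fe2O3) = 1.72501 mol.
Reaction (2): Fe2O3→CO2 ratio 1:3 ⇒ n(CO2) = 5.17504 mol.
Reaction (3): CO2→H2O ratio 1:1 ⇒ n(H2O) = 5.17504 mol.
Mass of H2O = 5.17504 × 18.016 = 93.2336 g.

93.234 g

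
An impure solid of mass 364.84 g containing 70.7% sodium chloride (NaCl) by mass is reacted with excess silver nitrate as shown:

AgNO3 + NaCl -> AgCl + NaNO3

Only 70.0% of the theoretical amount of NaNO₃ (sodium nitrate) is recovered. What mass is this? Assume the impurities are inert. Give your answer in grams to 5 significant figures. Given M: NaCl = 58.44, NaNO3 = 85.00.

Pure NaCl available = 364.84 g × 0.707 = 257.942 g.
n(NaCl) = 257.942 g / 58.44 g/mol = 4.41379 mol.
From the equation the NaCl:NaNO3 mole ratio is 1:1, so n(NaNO3) = 4.41379 × 1/1 = 4.41379 mol.
Mass of NaNO3 = 4.41379 mol × 85.00 g/mol = 375.172 g.
Actual mass collected = 375.172 g × 0.700 = 262.620 g.

262.62 g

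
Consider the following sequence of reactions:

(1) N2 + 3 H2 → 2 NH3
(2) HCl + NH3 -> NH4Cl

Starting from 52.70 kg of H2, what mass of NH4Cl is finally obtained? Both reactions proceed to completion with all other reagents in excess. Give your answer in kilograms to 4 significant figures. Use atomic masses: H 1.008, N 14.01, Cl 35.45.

932.2 kg

M(H2) = 2(1.008) = 2.016 g/mol.
M(NH4Cl) = 14.01 + 4(1.008) + 35.45 = 53.492 g/mol.
52.70 kg = 52700 g.
n(H2) = 52700 / 2.016 = 26141 mol.
Step 1 gives a 3:2 ratio of H2 to NH3, so n(NH3) = 17427 mol.
In step 2 the NH3:NH4Cl ratio is 1:1, so n(NH4Cl) = 17427 mol.
Mass of NH4Cl = 17427 × 53.492 = 932220 g = 932.2 kg.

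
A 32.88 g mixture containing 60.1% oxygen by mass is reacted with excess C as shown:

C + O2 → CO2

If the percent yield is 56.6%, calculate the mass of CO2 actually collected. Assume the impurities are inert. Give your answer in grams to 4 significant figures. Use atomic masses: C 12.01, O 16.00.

15.38 g

Pure O2 available = 32.88 g × 0.601 = 19.761 g.
M(O2) = 2(16.00) = 32.00 g/mol.
M(CO2) = 12.01 + 2(16.00) = 44.01 g/mol.
n(O2) = 19.761 g / 32.00 g/mol = 0.61753 mol.
From the equation the O2:CO2 mole ratio is 1:1, so n(CO2) = 0.61753 × 1/1 = 0.61753 mol.
Mass of CO2 = 0.61753 mol × 44.01 g/mol = 27.177 g.
Actual mass collected = 27.177 g × 0.566 = 15.382 g.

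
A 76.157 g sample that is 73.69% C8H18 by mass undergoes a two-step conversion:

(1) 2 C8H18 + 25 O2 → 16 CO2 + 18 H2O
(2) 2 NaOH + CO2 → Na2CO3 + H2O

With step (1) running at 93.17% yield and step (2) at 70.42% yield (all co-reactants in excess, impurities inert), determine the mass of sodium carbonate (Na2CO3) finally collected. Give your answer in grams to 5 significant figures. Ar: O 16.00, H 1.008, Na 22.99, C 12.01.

273.33 g

Pure C8H18 = 76.157 × 0.7369 = 56.1201 g.
M(C8H18) = 8(12.01) + 18(1.008) = 114.224 g/mol.
M(Na2CO3) = 2(22.99) + 12.01 + 3(16.00) = 105.99 g/mol.
n(C8H18) = 56.1201 / 114.224 = 0.491316 mol.
Step 1 (C8H18:CO2 = 2:16): theoretical n(CO2) = 3.93053 mol; at 93.17% yield, n(CO2) = 3.66207 mol.
Step 2 (CO2:Na2CO3 = 1:1): theoretical n(Na2CO3) = 3.66207 mol, so theoretical mass = 3.66207 × 105.99 = 388.143 g.
At 70.42% yield, actual mass of Na2CO3 = 388.143 × 0.7042 = 273.330 g.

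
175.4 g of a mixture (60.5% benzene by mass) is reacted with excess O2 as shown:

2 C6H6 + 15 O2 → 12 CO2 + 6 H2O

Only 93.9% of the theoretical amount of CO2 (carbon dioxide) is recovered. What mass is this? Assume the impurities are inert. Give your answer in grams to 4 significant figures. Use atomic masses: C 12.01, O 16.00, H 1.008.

Pure C6H6 available = 175.4 g × 0.605 = 106.12 g.
M(C6H6) = 6(12.01) + 6(1.008) = 78.108 g/mol.
M(CO2) = 12.01 + 2(16.00) = 44.01 g/mol.
n(C6H6) = 106.12 g / 78.108 g/mol = 1.3586 mol.
From the equation the C6H6:CO2 mole ratio is 2:12, so n(CO2) = 1.3586 × 12/2 = 8.1516 mol.
Mass of CO2 = 8.1516 mol × 44.01 g/mol = 358.75 g.
Actual mass collected = 358.75 g × 0.939 = 336.87 g.

336.9 g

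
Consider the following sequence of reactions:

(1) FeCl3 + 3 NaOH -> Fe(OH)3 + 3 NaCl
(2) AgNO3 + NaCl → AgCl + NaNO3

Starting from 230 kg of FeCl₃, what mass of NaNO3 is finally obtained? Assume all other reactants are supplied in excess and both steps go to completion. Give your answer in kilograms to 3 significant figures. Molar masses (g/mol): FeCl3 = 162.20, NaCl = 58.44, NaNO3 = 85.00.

230 kg = 230000 g.
n(FeCl3) = 230000 / 162.20 = 1418 mol.
Step 1 gives a 1:3 ratio of FeCl3 to NaCl, so n(NaCl) = 4254 mol.
In step 2 the NaCl:NaNO3 ratio is 1:1, so n(NaNO3) = 4254 mol.
Mass of NaNO3 = 4254 × 85.00 = 361600 g = 362 kg.

362 kg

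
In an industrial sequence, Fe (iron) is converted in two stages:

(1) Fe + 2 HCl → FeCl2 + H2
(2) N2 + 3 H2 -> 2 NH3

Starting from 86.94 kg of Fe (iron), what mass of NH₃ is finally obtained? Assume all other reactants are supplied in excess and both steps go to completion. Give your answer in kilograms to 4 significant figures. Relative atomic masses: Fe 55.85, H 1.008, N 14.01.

17.68 kg

M(Fe) = 55.85 g/mol.
M(NH3) = 14.01 + 3(1.008) = 17.034 g/mol.
86.94 kg = 86940 g.
n(Fe) = 86940 / 55.85 = 1556.7 mol.
Step 1 gives a 1:1 ratio of Fe to H2, so n(H2) = 1556.7 mol.
In step 2 the H2:NH3 ratio is 3:2, so n(NH3) = 1037.8 mol.
Mass of NH3 = 1037.8 × 17.034 = 17678 g = 17.68 kg.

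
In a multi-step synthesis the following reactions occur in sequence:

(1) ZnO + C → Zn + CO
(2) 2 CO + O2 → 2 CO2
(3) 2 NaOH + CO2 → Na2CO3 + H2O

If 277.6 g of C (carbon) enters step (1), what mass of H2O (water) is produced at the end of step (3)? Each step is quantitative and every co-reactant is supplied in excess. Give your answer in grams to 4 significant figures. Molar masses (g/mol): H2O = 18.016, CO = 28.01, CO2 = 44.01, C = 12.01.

n(C) = 277.6 / 12.01 = 23.114 mol.
Reaction (1): C→CO ratio 1:1 ⇒ n(CO) = 23.114 mol.
Reaction (2): CO→CO2 ratio 2:2 ⇒ n(CO2) = 23.114 mol.
Reaction (3): CO2→H2O ratio 1:1 ⇒ n(H2O) = 23.114 mol.
Mass of H2O = 23.114 × 18.016 = 416.42 g.

416.4 g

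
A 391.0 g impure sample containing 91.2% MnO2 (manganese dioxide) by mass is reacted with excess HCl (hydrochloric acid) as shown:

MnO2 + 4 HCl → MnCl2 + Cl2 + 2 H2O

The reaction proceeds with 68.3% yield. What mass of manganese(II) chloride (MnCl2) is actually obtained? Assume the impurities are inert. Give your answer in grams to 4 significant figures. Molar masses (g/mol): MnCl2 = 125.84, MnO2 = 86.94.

Pure MnO2 available = 391.0 g × 0.912 = 356.59 g.
n(MnO2) = 356.59 g / 86.94 g/mol = 4.1016 mol.
From the equation the MnO2:MnCl2 mole ratio is 1:1, so n(MnCl2) = 4.1016 × 1/1 = 4.1016 mol.
Mass of MnCl2 = 4.1016 mol × 125.84 g/mol = 516.14 g.
Actual mass collected = 516.14 g × 0.683 = 352.53 g.

352.5 g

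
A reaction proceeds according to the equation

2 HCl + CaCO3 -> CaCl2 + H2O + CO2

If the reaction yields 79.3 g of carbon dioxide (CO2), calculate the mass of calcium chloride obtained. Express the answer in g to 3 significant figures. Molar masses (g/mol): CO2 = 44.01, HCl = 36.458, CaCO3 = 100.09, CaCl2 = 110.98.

200 g

n(CO2) = 79.30 g / 44.01 g/mol = 1.802 mol.
From the equation the CO2:CaCl2 mole ratio is 1:1, so n(CaCl2) = 1.802 × 1/1 = 1.802 mol.
Mass of CaCl2 = 1.802 mol × 110.98 g/mol = 200.0 g.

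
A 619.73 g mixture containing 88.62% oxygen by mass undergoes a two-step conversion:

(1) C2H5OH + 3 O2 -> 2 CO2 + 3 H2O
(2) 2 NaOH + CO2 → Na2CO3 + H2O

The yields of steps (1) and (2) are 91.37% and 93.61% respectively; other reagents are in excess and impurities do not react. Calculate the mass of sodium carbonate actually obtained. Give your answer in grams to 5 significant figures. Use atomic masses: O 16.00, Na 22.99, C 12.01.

1037.3 g

Pure O2 = 619.73 × 0.8862 = 549.205 g.
M(O2) = 2(16.00) = 32.00 g/mol.
M(Na2CO3) = 2(22.99) + 12.01 + 3(16.00) = 105.99 g/mol.
n(O2) = 549.205 / 32.00 = 17.1626 mol.
Step 1 (O2:CO2 = 3:2): theoretical n(CO2) = 11.4418 mol; at 91.37% yield, n(CO2) = 10.4543 mol.
Step 2 (CO2:Na2CO3 = 1:1): theoretical n(Na2CO3) = 10.4543 mol, so theoretical mass = 10.4543 × 105.99 = 1108.06 g.
At 93.61% yield, actual mass of Na2CO3 = 1108.06 × 0.9361 = 1037.25 g.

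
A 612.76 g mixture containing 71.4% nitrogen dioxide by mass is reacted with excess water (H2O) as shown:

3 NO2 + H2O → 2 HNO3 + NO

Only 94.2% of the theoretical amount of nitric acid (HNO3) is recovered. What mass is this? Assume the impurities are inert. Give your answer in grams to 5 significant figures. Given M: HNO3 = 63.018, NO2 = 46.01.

376.32 g

Pure NO2 available = 612.76 g × 0.714 = 437.511 g.
n(NO2) = 437.511 g / 46.01 g/mol = 9.50903 mol.
From the equation the NO2:HNO3 mole ratio is 3:2, so n(HNO3) = 9.50903 × 2/3 = 6.33936 mol.
Mass of HNO3 = 6.33936 mol × 63.018 g/mol = 399.494 g.
Actual mass collected = 399.494 g × 0.942 = 376.323 g.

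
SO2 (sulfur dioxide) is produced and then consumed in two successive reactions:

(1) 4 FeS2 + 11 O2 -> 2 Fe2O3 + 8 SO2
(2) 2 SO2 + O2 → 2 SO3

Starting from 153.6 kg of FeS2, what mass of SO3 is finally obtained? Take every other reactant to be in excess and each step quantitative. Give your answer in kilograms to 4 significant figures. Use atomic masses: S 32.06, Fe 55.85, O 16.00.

205.0 kg

M(FeS2) = 55.85 + 2(32.06) = 119.97 g/mol.
M(SO3) = 32.06 + 3(16.00) = 80.06 g/mol.
153.6 kg = 153600 g.
n(FeS2) = 153600 / 119.97 = 1280.3 mol.
Step 1 gives a 4:8 ratio of FeS2 to SO2, so n(SO2) = 2560.6 mol.
In step 2 the SO2:SO3 ratio is 2:2, so n(SO3) = 2560.6 mol.
Mass of SO3 = 2560.6 × 80.06 = 205000 g = 205.0 kg.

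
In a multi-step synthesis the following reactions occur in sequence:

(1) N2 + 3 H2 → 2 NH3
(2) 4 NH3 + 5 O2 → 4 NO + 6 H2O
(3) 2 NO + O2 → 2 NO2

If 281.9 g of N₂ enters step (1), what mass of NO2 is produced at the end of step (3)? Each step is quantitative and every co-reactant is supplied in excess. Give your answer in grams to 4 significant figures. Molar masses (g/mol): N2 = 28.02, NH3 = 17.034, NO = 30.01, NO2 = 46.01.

925.8 g

n(N2) = 281.9 / 28.02 = 10.061 mol.
Reaction (1): N2→NH3 ratio 1:2 ⇒ n(NH3) = 20.121 mol.
Reaction (2): NH3→NO ratio 4:4 ⇒ n(NO) = 20.121 mol.
Reaction (3): NO→NO2 ratio 2:2 ⇒ n(NO2) = 20.121 mol.
Mass of NO2 = 20.121 × 46.01 = 925.78 g.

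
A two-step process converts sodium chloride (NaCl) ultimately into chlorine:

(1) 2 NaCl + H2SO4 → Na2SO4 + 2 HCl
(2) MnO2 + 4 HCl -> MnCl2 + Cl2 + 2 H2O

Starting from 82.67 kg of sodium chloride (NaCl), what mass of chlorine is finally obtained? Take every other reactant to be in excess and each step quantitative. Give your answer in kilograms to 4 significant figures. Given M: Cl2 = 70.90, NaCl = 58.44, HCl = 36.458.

25.07 kg

82.67 kg = 82670 g.
n(NaCl) = 82670 / 58.44 = 1414.6 mol.
Step 1 gives a 2:2 ratio of NaCl to HCl, so n(HCl) = 1414.6 mol.
In step 2 the HCl:Cl2 ratio is 4:1, so n(Cl2) = 353.65 mol.
Mass of Cl2 = 353.65 × 70.90 = 25074 g = 25.07 kg.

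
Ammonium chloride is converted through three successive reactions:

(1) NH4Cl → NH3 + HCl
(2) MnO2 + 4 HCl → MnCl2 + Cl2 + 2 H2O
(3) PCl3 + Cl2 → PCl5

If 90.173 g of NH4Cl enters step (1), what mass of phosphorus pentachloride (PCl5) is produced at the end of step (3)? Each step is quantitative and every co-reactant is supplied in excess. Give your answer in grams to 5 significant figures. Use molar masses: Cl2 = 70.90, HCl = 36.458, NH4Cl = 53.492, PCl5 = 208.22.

87.751 g

n(NH4Cl) = 90.173 / 53.492 = 1.68573 mol.
Reaction (1): NH4Cl→HCl ratio 1:1 ⇒ n(HCl) = 1.68573 mol.
Reaction (2): HCl→Cl2 ratio 4:1 ⇒ n(Cl2) = 0.421432 mol.
Reaction (3): Cl2→PCl5 ratio 1:1 ⇒ n(PCl5) = 0.421432 mol.
Mass of PCl5 = 0.421432 × 208.22 = 87.7506 g.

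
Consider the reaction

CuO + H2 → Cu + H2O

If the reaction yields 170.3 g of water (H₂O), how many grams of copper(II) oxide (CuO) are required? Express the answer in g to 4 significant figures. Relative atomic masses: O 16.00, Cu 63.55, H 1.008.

752.0 g

M(H2O) = 2(1.008) + 16.00 = 18.016 g/mol.
M(CuO) = 63.55 + 16.00 = 79.55 g/mol.
n(H2O) = 170.30 g / 18.016 g/mol = 9.4527 mol.
From the equation the H2O:CuO mole ratio is 1:1, so n(CuO) = 9.4527 × 1/1 = 9.4527 mol.
Mass of CuO = 9.4527 mol × 79.55 g/mol = 751.96 g.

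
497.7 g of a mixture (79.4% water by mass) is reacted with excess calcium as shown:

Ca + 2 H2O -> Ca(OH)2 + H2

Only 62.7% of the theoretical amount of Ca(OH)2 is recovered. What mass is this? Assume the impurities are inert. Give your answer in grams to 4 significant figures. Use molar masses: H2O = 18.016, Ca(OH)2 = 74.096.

509.5 g

Pure H2O available = 497.7 g × 0.794 = 395.17 g.
n(H2O) = 395.17 g / 18.016 g/mol = 21.935 mol.
From the equation the H2O:Ca(OH)2 mole ratio is 2:1, so n(Ca(OH)2) = 21.935 × 1/2 = 10.967 mol.
Mass of Ca(OH)2 = 10.967 mol × 74.096 g/mol = 812.63 g.
Actual mass collected = 812.63 g × 0.627 = 509.52 g.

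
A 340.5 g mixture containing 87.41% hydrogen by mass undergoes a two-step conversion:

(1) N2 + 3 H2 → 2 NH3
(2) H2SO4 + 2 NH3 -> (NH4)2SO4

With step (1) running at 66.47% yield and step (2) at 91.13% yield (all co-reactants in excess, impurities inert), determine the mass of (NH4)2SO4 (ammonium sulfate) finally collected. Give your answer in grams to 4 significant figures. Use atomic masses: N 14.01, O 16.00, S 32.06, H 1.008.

Pure H2 = 340.5 × 0.8741 = 297.63 g.
M(H2) = 2(1.008) = 2.016 g/mol.
M((NH4)2SO4) = 2(14.01) + 8(1.008) + 32.06 + 4(16.00) = 132.144 g/mol.
n(H2) = 297.63 / 2.016 = 147.63 mol.
Step 1 (H2:NH3 = 3:2): theoretical n(NH3) = 98.423 mol; at 66.47% yield, n(NH3) = 65.422 mol.
Step 2 (NH3:(NH4)2SO4 = 2:1): theoretical n((NH4)2SO4) = 32.711 mol, so theoretical mass = 32.711 × 132.144 = 4322.5 g.
At 91.13% yield, actual mass of (NH4)2SO4 = 4322.5 × 0.9113 = 3939.1 g.

3939 g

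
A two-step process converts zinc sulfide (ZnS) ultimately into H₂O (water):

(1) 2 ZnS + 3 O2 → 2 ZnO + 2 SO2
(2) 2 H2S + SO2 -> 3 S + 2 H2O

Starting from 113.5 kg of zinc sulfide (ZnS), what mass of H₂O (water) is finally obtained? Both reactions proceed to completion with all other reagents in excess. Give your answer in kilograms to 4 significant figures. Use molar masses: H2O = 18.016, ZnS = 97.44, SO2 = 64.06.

41.97 kg

113.5 kg = 113500 g.
n(ZnS) = 113500 / 97.44 = 1164.8 mol.
Step 1 gives a 2:2 ratio of ZnS to SO2, so n(SO2) = 1164.8 mol.
In step 2 the SO2:H2O ratio is 1:2, so n(H2O) = 2329.6 mol.
Mass of H2O = 2329.6 × 18.016 = 41971 g = 41.97 kg.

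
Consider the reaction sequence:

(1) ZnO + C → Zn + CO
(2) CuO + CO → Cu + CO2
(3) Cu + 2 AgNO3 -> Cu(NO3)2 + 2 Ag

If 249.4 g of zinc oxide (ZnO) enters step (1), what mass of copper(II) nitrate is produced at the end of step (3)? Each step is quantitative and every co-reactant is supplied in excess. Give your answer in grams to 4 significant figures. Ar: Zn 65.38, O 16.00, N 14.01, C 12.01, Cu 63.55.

574.8 g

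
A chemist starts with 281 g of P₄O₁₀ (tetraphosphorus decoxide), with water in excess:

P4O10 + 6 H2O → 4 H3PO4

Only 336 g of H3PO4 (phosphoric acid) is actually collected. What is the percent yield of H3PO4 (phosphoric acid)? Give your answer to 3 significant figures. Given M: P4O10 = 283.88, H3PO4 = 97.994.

n(P4O10) = 281.0 g / 283.88 g/mol = 0.9899 mol.
From the equation the P4O10:H3PO4 mole ratio is 1:4, so n(H3PO4) = 0.9899 × 4/1 = 3.959 mol.
Mass of H3PO4 = 3.959 mol × 97.994 g/mol = 388.0 g.
This is the theoretical yield. Percent yield = 336 g / 388.0 g × 100% = 86.60%.

86.6 %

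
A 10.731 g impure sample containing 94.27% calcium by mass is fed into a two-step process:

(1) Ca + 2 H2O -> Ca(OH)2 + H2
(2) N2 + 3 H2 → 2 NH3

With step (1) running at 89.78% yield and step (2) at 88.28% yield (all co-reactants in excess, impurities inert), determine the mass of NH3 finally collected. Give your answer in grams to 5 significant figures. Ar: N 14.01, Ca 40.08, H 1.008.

2.2717 g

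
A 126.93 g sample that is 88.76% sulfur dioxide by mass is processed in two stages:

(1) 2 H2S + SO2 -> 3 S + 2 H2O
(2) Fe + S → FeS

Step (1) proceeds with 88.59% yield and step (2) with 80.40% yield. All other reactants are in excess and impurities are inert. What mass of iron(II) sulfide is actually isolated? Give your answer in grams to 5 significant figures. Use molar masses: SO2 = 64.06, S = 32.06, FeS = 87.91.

Pure SO2 = 126.93 × 0.8876 = 112.663 g.
n(SO2) = 112.663 / 64.06 = 1.75871 mol.
Step 1 (SO2:S = 1:3): theoretical n(S) = 5.27613 mol; at 88.59% yield, n(S) = 4.67413 mol.
Step 2 (S:FeS = 1:1): theoretical n(FeS) = 4.67413 mol, so theoretical mass = 4.67413 × 87.91 = 410.903 g.
At 80.40% yield, actual mass of FeS = 410.903 × 0.8040 = 330.366 g.

330.37 g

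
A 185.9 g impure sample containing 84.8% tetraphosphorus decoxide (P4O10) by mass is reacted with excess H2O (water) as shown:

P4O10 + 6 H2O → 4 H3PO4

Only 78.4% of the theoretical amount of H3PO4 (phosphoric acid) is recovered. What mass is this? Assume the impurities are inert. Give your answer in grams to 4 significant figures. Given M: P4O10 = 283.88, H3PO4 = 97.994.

Pure P4O10 available = 185.9 g × 0.848 = 157.64 g.
n(P4O10) = 157.64 g / 283.88 g/mol = 0.55532 mol.
From the equation the P4O10:H3PO4 mole ratio is 1:4, so n(H3PO4) = 0.55532 × 4/1 = 2.2213 mol.
Mass of H3PO4 = 2.2213 mol × 97.994 g/mol = 217.67 g.
Actual mass collected = 217.67 g × 0.784 = 170.65 g.

170.7 g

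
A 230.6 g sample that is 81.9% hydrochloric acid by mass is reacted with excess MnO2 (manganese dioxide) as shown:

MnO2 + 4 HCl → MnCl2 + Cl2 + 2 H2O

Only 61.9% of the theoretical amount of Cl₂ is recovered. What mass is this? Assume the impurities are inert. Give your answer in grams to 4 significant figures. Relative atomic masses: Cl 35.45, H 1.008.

56.84 g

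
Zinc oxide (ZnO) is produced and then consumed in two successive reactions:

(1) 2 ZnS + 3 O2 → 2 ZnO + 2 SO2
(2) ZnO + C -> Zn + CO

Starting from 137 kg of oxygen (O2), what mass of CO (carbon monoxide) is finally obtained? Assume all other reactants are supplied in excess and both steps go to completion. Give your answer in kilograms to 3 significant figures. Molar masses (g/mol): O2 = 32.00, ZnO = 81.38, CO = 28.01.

79.9 kg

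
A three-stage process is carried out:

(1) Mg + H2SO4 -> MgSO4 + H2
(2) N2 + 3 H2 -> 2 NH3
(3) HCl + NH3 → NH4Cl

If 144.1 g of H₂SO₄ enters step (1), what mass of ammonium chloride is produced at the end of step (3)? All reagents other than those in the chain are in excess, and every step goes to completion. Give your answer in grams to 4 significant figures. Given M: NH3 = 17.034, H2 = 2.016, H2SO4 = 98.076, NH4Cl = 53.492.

52.40 g

n(H2SO4) = 144.1 / 98.076 = 1.4693 mol.
Reaction (1): H2SO4→H2 ratio 1:1 ⇒ n(H2) = 1.4693 mol.
Reaction (2): H2→NH3 ratio 3:2 ⇒ n(NH3) = 0.97951 mol.
Reaction (3): NH3→NH4Cl ratio 1:1 ⇒ n(NH4Cl) = 0.97951 mol.
Mass of NH4Cl = 0.97951 × 53.492 = 52.396 g.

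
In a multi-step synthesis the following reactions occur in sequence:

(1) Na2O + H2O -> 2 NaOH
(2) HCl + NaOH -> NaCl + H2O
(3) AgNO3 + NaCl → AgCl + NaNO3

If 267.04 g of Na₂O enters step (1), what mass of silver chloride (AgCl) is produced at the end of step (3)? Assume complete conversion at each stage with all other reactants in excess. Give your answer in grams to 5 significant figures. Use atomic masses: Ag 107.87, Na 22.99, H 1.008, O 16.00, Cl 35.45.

M(Na2O) = 2(22.99) + 16.00 = 61.98 g/mol.
M(AgCl) = 107.87 + 35.45 = 143.32 g/mol.
n(Na2O) = 267.04 / 61.98 = 4.30849 mol.
Reaction (1): Na2O→NaOH ratio 1:2 ⇒ n(NaOH) = 8.61697 mol.
Reaction (2): NaOH→NaCl ratio 1:1 ⇒ n(NaCl) = 8.61697 mol.
Reaction (3): NaCl→AgCl ratio 1:1 ⇒ n(AgCl) = 8.61697 mol.
Mass of AgCl = 8.61697 × 143.32 = 1234.98 g.

1235.0 g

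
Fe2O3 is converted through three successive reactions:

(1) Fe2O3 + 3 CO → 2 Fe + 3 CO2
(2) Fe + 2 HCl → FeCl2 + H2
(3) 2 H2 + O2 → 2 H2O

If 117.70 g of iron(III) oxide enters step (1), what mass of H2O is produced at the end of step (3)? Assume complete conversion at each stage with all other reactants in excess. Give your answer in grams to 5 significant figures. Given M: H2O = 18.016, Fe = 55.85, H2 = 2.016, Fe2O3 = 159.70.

26.556 g

n(Fe2O3) = 117.70 / 159.70 = 0.737007 mol.
Reaction (1): Fe2O3→Fe ratio 1:2 ⇒ n(Fe) = 1.47401 mol.
Reaction (2): Fe→H2 ratio 1:1 ⇒ n(H2) = 1.47401 mol.
Reaction (3): H2→H2O ratio 2:2 ⇒ n(H2O) = 1.47401 mol.
Mass of H2O = 1.47401 × 18.016 = 26.5558 g.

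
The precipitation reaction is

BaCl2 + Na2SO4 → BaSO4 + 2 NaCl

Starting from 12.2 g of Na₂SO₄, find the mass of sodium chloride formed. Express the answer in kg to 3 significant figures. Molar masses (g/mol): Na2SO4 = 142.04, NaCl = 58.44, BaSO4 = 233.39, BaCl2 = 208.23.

0.0100 kg

n(Na2SO4) = 12.20 g / 142.04 g/mol = 0.08589 mol.
From the equation the Na2SO4:NaCl mole ratio is 1:2, so n(NaCl) = 0.08589 × 2/1 = 0.1718 mol.
Mass of NaCl = 0.1718 mol × 58.44 g/mol = 10.04 g.
Converting to kg: 10.04 g = 0.0100 kg.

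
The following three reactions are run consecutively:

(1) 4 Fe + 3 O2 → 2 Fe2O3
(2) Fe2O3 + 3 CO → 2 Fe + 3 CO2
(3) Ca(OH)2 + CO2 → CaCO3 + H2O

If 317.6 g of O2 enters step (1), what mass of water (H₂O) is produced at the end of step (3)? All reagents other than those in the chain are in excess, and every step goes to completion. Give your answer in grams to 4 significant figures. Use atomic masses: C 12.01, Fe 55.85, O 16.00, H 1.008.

M(O2) = 2(16.00) = 32.00 g/mol.
M(H2O) = 2(1.008) + 16.00 = 18.016 g/mol.
n(O2) = 317.6 / 32.00 = 9.9250 mol.
Reaction (1): O2→Fe2O3 ratio 3:2 ⇒ n(Fe2O3) = 6.6167 mol.
Reaction (2): Fe2O3→CO2 ratio 1:3 ⇒ n(CO2) = 19.850 mol.
Reaction (3): CO2→H2O ratio 1:1 ⇒ n(H2O) = 19.850 mol.
Mass of H2O = 19.850 × 18.016 = 357.62 g.

357.6 g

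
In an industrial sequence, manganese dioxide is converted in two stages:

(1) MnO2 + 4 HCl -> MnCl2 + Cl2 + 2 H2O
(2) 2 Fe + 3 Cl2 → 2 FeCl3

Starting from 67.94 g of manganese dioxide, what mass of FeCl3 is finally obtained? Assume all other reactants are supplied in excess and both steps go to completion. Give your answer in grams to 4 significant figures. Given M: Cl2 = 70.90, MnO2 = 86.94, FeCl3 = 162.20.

n(MnO2) = 67.940 / 86.94 = 0.78146 mol.
Step 1 gives a 1:1 ratio of MnO2 to Cl2, so n(Cl2) = 0.78146 mol.
In step 2 the Cl2:FeCl3 ratio is 3:2, so n(FeCl3) = 0.52097 mol.
Mass of FeCl3 = 0.52097 × 162.20 = 84.502 g.

84.50 g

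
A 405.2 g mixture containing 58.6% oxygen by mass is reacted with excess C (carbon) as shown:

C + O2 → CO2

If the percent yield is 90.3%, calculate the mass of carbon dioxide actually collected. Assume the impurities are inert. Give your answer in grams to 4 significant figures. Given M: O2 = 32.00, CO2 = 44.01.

Pure O2 available = 405.2 g × 0.586 = 237.45 g.
n(O2) = 237.45 g / 32.00 g/mol = 7.4202 mol.
From the equation the O2:CO2 mole ratio is 1:1, so n(CO2) = 7.4202 × 1/1 = 7.4202 mol.
Mass of CO2 = 7.4202 mol × 44.01 g/mol = 326.56 g.
Actual mass collected = 326.56 g × 0.903 = 294.89 g.

294.9 g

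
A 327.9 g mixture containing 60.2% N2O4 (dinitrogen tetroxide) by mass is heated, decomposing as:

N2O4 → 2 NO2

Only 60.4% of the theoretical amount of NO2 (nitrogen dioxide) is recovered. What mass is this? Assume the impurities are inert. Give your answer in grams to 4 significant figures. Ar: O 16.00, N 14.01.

Pure N2O4 available = 327.9 g × 0.602 = 197.40 g.
M(N2O4) = 2(14.01) + 4(16.00) = 92.02 g/mol.
M(NO2) = 14.01 + 2(16.00) = 46.01 g/mol.
n(N2O4) = 197.40 g / 92.02 g/mol = 2.1451 mol.
From the equation the N2O4:NO2 mole ratio is 1:2, so n(NO2) = 2.1451 × 2/1 = 4.2903 mol.
Mass of NO2 = 4.2903 mol × 46.01 g/mol = 197.40 g.
Actual mass collected = 197.40 g × 0.604 = 119.23 g.

119.2 g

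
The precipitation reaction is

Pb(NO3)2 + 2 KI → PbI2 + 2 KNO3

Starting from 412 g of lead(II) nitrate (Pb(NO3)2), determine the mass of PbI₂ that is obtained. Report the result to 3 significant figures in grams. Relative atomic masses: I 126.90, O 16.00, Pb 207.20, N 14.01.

M(Pb(NO3)2) = 207.20 + 2(14.01) + 6(16.00) = 331.22 g/mol.
M(PbI2) = 207.20 + 2(126.90) = 461.00 g/mol.
n(Pb(NO3)2) = 412.0 g / 331.22 g/mol = 1.244 mol.
From the equation the Pb(NO3)2:PbI2 mole ratio is 1:1, so n(PbI2) = 1.244 × 1/1 = 1.244 mol.
Mass of PbI2 = 1.244 mol × 461.00 g/mol = 573.4 g.

573 g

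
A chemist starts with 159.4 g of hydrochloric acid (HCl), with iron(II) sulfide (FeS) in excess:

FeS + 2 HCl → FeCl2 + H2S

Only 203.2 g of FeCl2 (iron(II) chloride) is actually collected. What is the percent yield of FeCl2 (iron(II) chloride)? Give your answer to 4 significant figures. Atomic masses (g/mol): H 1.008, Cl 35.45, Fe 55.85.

73.33 %

M(HCl) = 1.008 + 35.45 = 36.458 g/mol.
M(FeCl2) = 55.85 + 2(35.45) = 126.75 g/mol.
n(HCl) = 159.40 g / 36.458 g/mol = 4.3722 mol.
From the equation the HCl:FeCl2 mole ratio is 2:1, so n(FeCl2) = 4.3722 × 1/2 = 2.1861 mol.
Mass of FeCl2 = 2.1861 mol × 126.75 g/mol = 277.09 g.
This is the theoretical yield. Percent yield = 203.2 g / 277.09 g × 100% = 73.335%.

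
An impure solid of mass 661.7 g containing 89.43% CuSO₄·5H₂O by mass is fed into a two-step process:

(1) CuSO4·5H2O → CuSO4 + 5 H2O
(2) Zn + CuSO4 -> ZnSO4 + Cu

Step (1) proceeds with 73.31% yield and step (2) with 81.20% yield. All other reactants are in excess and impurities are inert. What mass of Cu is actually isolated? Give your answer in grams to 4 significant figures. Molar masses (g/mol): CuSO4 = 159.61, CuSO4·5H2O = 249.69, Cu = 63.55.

89.66 g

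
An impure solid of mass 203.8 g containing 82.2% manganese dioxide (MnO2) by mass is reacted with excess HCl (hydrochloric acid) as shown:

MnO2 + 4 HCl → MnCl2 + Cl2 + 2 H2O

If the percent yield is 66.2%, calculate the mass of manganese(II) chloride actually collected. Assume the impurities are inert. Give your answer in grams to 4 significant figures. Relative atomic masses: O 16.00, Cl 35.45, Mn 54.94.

Pure MnO2 available = 203.8 g × 0.822 = 167.52 g.
M(MnO2) = 54.94 + 2(16.00) = 86.94 g/mol.
M(MnCl2) = 54.94 + 2(35.45) = 125.84 g/mol.
n(MnO2) = 167.52 g / 86.94 g/mol = 1.9269 mol.
From the equation the MnO2:MnCl2 mole ratio is 1:1, so n(MnCl2) = 1.9269 × 1/1 = 1.9269 mol.
Mass of MnCl2 = 1.9269 mol × 125.84 g/mol = 242.48 g.
Actual mass collected = 242.48 g × 0.662 = 160.52 g.

160.5 g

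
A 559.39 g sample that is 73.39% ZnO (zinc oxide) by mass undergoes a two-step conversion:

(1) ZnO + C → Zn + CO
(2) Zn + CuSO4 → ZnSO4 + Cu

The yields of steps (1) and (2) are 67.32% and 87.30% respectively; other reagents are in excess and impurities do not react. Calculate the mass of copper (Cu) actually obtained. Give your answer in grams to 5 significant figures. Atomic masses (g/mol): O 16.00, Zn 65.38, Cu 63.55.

188.41 g

Pure ZnO = 559.39 × 0.7339 = 410.536 g.
M(ZnO) = 65.38 + 16.00 = 81.38 g/mol.
M(Cu) = 63.55 g/mol.
n(ZnO) = 410.536 / 81.38 = 5.04468 mol.
Step 1 (ZnO:Zn = 1:1): theoretical n(Zn) = 5.04468 mol; at 67.32% yield, n(Zn) = 3.39608 mol.
Step 2 (Zn:Cu = 1:1): theoretical n(Cu) = 3.39608 mol, so theoretical mass = 3.39608 × 63.55 = 215.821 g.
At 87.30% yield, actual mass of Cu = 215.821 × 0.8730 = 188.412 g.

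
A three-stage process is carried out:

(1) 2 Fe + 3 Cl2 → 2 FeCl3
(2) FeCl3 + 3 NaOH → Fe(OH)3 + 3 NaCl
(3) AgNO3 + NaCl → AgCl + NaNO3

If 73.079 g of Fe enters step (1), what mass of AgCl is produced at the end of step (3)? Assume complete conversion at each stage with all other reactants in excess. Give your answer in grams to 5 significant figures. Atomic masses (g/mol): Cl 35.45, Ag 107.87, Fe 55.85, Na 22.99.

562.60 g

M(Fe) = 55.85 g/mol.
M(AgCl) = 107.87 + 35.45 = 143.32 g/mol.
n(Fe) = 73.079 / 55.85 = 1.30849 mol.
Reaction (1): Fe→FeCl3 ratio 2:2 ⇒ n(FeCl3) = 1.30849 mol.
Reaction (2): FeCl3→NaCl ratio 1:3 ⇒ n(NaCl) = 3.92546 mol.
Reaction (3): NaCl→AgCl ratio 1:1 ⇒ n(AgCl) = 3.92546 mol.
Mass of AgCl = 3.92546 × 143.32 = 562.597 g.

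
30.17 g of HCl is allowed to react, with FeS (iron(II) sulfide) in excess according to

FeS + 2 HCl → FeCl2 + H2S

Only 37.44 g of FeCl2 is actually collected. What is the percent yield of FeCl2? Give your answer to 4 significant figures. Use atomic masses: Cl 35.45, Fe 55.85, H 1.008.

M(HCl) = 1.008 + 35.45 = 36.458 g/mol.
M(FeCl2) = 55.85 + 2(35.45) = 126.75 g/mol.
n(HCl) = 30.170 g / 36.458 g/mol = 0.82753 mol.
From the equation the HCl:FeCl2 mole ratio is 2:1, so n(FeCl2) = 0.82753 × 1/2 = 0.41376 mol.
Mass of FeCl2 = 0.41376 mol × 126.75 g/mol = 52.445 g.
This is the theoretical yield. Percent yield = 37.44 g / 52.445 g × 100% = 71.390%.

71.39 %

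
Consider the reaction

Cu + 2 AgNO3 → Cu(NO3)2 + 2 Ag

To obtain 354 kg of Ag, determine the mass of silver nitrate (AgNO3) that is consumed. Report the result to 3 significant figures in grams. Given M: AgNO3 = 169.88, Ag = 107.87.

Convert: 354 kg = 354000 g.
n(Ag) = 354000 g / 107.87 g/mol = 3282 mol.
From the equation the Ag:AgNO3 mole ratio is 2:2, so n(AgNO3) = 3282 × 2/2 = 3282 mol.
Mass of AgNO3 = 3282 mol × 169.88 g/mol = 557500 g.

557000 g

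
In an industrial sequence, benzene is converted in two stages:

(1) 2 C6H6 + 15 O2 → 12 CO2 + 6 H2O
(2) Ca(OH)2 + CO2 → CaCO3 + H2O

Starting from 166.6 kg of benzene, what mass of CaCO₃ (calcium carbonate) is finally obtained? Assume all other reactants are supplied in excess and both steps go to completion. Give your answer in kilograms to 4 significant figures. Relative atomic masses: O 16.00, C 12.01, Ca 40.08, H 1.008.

1281 kg

M(C6H6) = 6(12.01) + 6(1.008) = 78.108 g/mol.
M(CaCO3) = 40.08 + 12.01 + 3(16.00) = 100.09 g/mol.
166.6 kg = 166600 g.
n(C6H6) = 166600 / 78.108 = 2132.9 mol.
Step 1 gives a 2:12 ratio of C6H6 to CO2, so n(CO2) = 12798 mol.
In step 2 the CO2:CaCO3 ratio is 1:1, so n(CaCO3) = 12798 mol.
Mass of CaCO3 = 12798 × 100.09 = 1.2809 × 10^6 g = 1281 kg.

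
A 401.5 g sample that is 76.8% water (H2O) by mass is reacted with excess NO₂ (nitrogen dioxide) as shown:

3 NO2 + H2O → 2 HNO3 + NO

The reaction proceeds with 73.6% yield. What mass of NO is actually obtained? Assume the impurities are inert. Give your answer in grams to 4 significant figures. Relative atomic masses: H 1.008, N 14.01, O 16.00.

378.0 g

Pure H2O available = 401.5 g × 0.768 = 308.35 g.
M(H2O) = 2(1.008) + 16.00 = 18.016 g/mol.
M(NO) = 14.01 + 16.00 = 30.01 g/mol.
n(H2O) = 308.35 g / 18.016 g/mol = 17.115 mol.
From the equation the H2O:NO mole ratio is 1:1, so n(NO) = 17.115 × 1/1 = 17.115 mol.
Mass of NO = 17.115 mol × 30.01 g/mol = 513.63 g.
Actual mass collected = 513.63 g × 0.736 = 378.04 g.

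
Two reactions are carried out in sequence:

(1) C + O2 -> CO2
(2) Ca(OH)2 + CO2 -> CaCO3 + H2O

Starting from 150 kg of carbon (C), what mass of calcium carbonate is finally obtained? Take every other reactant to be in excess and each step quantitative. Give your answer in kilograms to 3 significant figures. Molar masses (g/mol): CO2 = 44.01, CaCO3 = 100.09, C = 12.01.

150 kg = 150000 g.
n(C) = 150000 / 12.01 = 12490 mol.
Step 1 gives a 1:1 ratio of C to CO2, so n(CO2) = 12490 mol.
In step 2 the CO2:CaCO3 ratio is 1:1, so n(CaCO3) = 12490 mol.
Mass of CaCO3 = 12490 × 100.09 = 1.250 × 10^6 g = 1250 kg.

1250 kg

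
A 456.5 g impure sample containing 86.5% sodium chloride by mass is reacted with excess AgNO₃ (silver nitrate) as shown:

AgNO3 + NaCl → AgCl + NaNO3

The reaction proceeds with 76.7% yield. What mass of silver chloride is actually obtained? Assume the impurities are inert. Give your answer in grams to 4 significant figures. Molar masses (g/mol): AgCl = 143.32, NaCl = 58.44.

742.8 g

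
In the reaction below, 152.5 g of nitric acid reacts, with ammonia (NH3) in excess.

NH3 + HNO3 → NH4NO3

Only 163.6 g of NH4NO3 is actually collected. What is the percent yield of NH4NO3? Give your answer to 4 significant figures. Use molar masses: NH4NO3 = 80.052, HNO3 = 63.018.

84.45 %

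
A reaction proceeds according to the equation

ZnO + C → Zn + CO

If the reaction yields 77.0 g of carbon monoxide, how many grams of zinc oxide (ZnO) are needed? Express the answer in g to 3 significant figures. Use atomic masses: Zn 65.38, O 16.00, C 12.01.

224 g

M(CO) = 12.01 + 16.00 = 28.01 g/mol.
M(ZnO) = 65.38 + 16.00 = 81.38 g/mol.
n(CO) = 77.00 g / 28.01 g/mol = 2.749 mol.
From the equation the CO:ZnO mole ratio is 1:1, so n(ZnO) = 2.749 × 1/1 = 2.749 mol.
Mass of ZnO = 2.749 mol × 81.38 g/mol = 223.7 g.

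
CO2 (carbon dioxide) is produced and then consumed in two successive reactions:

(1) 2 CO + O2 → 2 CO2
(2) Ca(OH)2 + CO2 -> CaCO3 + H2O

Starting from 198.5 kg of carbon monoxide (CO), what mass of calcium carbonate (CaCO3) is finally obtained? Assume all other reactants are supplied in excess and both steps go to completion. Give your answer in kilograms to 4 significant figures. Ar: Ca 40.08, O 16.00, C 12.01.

M(CO) = 12.01 + 16.00 = 28.01 g/mol.
M(CaCO3) = 40.08 + 12.01 + 3(16.00) = 100.09 g/mol.
198.5 kg = 198500 g.
n(CO) = 198500 / 28.01 = 7086.8 mol.
Step 1 gives a 2:2 ratio of CO to CO2, so n(CO2) = 7086.8 mol.
In step 2 the CO2:CaCO3 ratio is 1:1, so n(CaCO3) = 7086.8 mol.
Mass of CaCO3 = 7086.8 × 100.09 = 709310 g = 709.3 kg.

709.3 kg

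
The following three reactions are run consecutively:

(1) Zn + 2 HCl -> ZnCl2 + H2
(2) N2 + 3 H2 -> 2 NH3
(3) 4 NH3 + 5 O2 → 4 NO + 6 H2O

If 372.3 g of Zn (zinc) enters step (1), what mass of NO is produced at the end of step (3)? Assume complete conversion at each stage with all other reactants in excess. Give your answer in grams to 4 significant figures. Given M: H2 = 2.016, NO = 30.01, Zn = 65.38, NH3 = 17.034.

113.9 g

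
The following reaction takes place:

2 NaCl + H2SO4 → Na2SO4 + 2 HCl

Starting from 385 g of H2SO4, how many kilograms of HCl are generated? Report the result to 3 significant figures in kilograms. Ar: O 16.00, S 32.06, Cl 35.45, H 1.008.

0.286 kg

M(H2SO4) = 2(1.008) + 32.06 + 4(16.00) = 98.076 g/mol.
M(HCl) = 1.008 + 35.45 = 36.458 g/mol.
n(H2SO4) = 385.0 g / 98.076 g/mol = 3.926 mol.
From the equation the H2SO4:HCl mole ratio is 1:2, so n(HCl) = 3.926 × 2/1 = 7.851 mol.
Mass of HCl = 7.851 mol × 36.458 g/mol = 286.2 g.
Converting to kg: 286.2 g = 0.286 kg.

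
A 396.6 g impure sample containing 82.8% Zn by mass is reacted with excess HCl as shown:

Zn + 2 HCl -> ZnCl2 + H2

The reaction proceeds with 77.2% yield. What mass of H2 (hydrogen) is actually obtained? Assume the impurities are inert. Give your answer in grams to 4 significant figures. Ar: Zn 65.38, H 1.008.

7.817 g

Pure Zn available = 396.6 g × 0.828 = 328.38 g.
M(Zn) = 65.38 g/mol.
M(H2) = 2(1.008) = 2.016 g/mol.
n(Zn) = 328.38 g / 65.38 g/mol = 5.0227 mol.
From the equation the Zn:H2 mole ratio is 1:1, so n(H2) = 5.0227 × 1/1 = 5.0227 mol.
Mass of H2 = 5.0227 mol × 2.016 g/mol = 10.126 g.
Actual mass collected = 10.126 g × 0.772 = 7.8171 g.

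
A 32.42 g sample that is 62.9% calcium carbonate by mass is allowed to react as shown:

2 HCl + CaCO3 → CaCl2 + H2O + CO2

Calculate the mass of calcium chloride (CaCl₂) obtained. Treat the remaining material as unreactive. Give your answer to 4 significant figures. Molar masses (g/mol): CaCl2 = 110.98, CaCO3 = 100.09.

Mass of pure CaCO3 = 32.42 g × 0.629 = 20.392 g.
n(CaCO3) = 20.392 g / 100.09 g/mol = 0.20374 mol.
From the equation the CaCO3:CaCl2 mole ratio is 1:1, so n(CaCl2) = 0.20374 × 1/1 = 0.20374 mol.
Mass of CaCl2 = 0.20374 mol × 110.98 g/mol = 22.611 g.

22.61 g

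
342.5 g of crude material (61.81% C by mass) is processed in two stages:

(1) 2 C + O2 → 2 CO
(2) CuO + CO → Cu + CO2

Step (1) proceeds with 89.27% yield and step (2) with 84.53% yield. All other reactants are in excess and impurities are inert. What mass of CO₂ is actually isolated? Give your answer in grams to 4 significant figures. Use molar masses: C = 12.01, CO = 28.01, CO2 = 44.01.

585.4 g

Pure C = 342.5 × 0.6181 = 211.70 g.
n(C) = 211.70 / 12.01 = 17.627 mol.
Step 1 (C:CO = 2:2): theoretical n(CO) = 17.627 mol; at 89.27% yield, n(CO) = 15.736 mol.
Step 2 (CO:CO2 = 1:1): theoretical n(CO2) = 15.736 mol, so theoretical mass = 15.736 × 44.01 = 692.52 g.
At 84.53% yield, actual mass of CO2 = 692.52 × 0.8453 = 585.39 g.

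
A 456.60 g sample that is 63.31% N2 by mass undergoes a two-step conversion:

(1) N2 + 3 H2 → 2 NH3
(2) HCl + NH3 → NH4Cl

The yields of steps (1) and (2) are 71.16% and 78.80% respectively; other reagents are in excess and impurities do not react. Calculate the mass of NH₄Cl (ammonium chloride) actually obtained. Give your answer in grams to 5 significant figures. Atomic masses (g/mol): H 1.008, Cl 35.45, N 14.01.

Pure N2 = 456.60 × 0.6331 = 289.073 g.
M(N2) = 2(14.01) = 28.02 g/mol.
M(NH4Cl) = 14.01 + 4(1.008) + 35.45 = 53.492 g/mol.
n(N2) = 289.073 / 28.02 = 10.3167 mol.
Step 1 (N2:NH3 = 1:2): theoretical n(NH3) = 20.6334 mol; at 71.16% yield, n(NH3) = 14.6827 mol.
Step 2 (NH3:NH4Cl = 1:1): theoretical n(NH4Cl) = 14.6827 mol, so theoretical mass = 14.6827 × 53.492 = 785.407 g.
At 78.80% yield, actual mass of NH4Cl = 785.407 × 0.7880 = 618.901 g.

618.90 g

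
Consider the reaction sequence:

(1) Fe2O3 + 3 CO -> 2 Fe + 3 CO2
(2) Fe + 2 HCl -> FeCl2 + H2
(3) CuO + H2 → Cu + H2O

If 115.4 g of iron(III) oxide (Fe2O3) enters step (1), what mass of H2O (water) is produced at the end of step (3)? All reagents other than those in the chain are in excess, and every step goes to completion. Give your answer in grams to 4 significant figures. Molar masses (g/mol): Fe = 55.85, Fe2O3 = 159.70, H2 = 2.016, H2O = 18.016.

n(Fe2O3) = 115.4 / 159.70 = 0.72260 mol.
Reaction (1): Fe2O3→Fe ratio 1:2 ⇒ n(Fe) = 1.4452 mol.
Reaction (2): Fe→H2 ratio 1:1 ⇒ n(H2) = 1.4452 mol.
Reaction (3): H2→H2O ratio 1:1 ⇒ n(H2O) = 1.4452 mol.
Mass of H2O = 1.4452 × 18.016 = 26.037 g.

26.04 g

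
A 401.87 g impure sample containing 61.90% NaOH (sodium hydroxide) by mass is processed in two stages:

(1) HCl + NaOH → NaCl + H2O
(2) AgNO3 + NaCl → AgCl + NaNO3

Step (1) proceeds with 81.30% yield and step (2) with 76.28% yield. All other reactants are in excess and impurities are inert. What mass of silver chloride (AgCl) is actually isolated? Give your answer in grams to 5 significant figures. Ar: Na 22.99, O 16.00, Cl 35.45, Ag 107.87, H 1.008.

Pure NaOH = 401.87 × 0.6190 = 248.758 g.
M(NaOH) = 22.99 + 16.00 + 1.008 = 39.998 g/mol.
M(AgCl) = 107.87 + 35.45 = 143.32 g/mol.
n(NaOH) = 248.758 / 39.998 = 6.21925 mol.
Step 1 (NaOH:NaCl = 1:1): theoretical n(NaCl) = 6.21925 mol; at 81.30% yield, n(NaCl) = 5.05625 mol.
Step 2 (NaCl:AgCl = 1:1): theoretical n(AgCl) = 5.05625 mol, so theoretical mass = 5.05625 × 143.32 = 724.662 g.
At 76.28% yield, actual mass of AgCl = 724.662 × 0.7628 = 552.772 g.

552.77 g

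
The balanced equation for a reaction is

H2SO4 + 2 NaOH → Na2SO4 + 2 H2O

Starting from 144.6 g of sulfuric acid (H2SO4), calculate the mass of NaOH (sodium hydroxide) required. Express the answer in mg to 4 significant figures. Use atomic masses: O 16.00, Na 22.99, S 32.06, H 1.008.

117900 mg

M(H2SO4) = 2(1.008) + 32.06 + 4(16.00) = 98.076 g/mol.
M(NaOH) = 22.99 + 16.00 + 1.008 = 39.998 g/mol.
n(H2SO4) = 144.60 g / 98.076 g/mol = 1.4744 mol.
From the equation the H2SO4:NaOH mole ratio is 1:2, so n(NaOH) = 1.4744 × 2/1 = 2.9487 mol.
Mass of NaOH = 2.9487 mol × 39.998 g/mol = 117.94 g.
Converting to mg: 117.94 g = 117900 mg.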